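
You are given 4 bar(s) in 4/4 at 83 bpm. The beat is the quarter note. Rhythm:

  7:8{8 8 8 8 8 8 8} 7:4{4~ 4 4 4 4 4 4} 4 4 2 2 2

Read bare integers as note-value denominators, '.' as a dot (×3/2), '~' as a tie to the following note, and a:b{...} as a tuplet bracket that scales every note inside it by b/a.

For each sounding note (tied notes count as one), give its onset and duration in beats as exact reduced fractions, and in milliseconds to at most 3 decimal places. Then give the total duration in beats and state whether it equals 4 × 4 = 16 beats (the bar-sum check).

1) 0.0ms=0b +413.081ms=4/7b
2) 413.081ms=4/7b +413.081ms=4/7b
3) 826.162ms=8/7b +413.081ms=4/7b
4) 1239.243ms=12/7b +413.081ms=4/7b
5) 1652.324ms=16/7b +413.081ms=4/7b
6) 2065.404ms=20/7b +413.081ms=4/7b
7) 2478.485ms=24/7b +413.081ms=4/7b
8) 2891.566ms=4b +826.162ms=8/7b
9) 3717.728ms=36/7b +413.081ms=4/7b
10) 4130.809ms=40/7b +413.081ms=4/7b
11) 4543.89ms=44/7b +413.081ms=4/7b
12) 4956.971ms=48/7b +413.081ms=4/7b
13) 5370.052ms=52/7b +413.081ms=4/7b
14) 5783.133ms=8b +722.892ms=1b
15) 6506.024ms=9b +722.892ms=1b
16) 7228.916ms=10b +1445.783ms=2b
17) 8674.699ms=12b +1445.783ms=2b
18) 10120.482ms=14b +1445.783ms=2b
Σ=16b of 16 (83bpm 4/4) — PASS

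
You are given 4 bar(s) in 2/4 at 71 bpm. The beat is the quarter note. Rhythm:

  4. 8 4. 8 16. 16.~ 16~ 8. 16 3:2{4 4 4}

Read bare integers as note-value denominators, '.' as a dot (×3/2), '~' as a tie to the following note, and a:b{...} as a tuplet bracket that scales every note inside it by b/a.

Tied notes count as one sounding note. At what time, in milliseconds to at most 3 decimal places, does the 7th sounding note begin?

1. 0.0ms @ 0 + 1267.606ms (3/2)
2. 1267.606ms @ 3/2 + 422.535ms (1/2)
3. 1690.141ms @ 2 + 1267.606ms (3/2)
4. 2957.746ms @ 7/2 + 422.535ms (1/2)
5. 3380.282ms @ 4 + 316.901ms (3/8)
6. 3697.183ms @ 35/8 + 1161.972ms (11/8)
7. 4859.155ms @ 23/4 + 211.268ms (1/4)
8. 5070.423ms @ 6 + 563.38ms (2/3)
9. 5633.803ms @ 20/3 + 563.38ms (2/3)
10. 6197.183ms @ 22/3 + 563.38ms (2/3)

note 7 onset = 23/4b = 4859.155ms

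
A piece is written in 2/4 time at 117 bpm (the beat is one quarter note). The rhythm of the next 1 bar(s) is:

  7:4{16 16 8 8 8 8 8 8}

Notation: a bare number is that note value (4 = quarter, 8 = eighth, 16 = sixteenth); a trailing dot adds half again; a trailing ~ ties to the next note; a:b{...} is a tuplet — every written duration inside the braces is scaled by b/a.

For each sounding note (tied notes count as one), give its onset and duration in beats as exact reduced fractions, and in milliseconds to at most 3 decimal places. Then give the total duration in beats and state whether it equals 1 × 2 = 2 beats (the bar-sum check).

1) 0.0ms=0b +73.26ms=1/7b
2) 73.26ms=1/7b +73.26ms=1/7b
3) 146.52ms=2/7b +146.52ms=2/7b
4) 293.04ms=4/7b +146.52ms=2/7b
5) 439.56ms=6/7b +146.52ms=2/7b
6) 586.081ms=8/7b +146.52ms=2/7b
7) 732.601ms=10/7b +146.52ms=2/7b
8) 879.121ms=12/7b +146.52ms=2/7b
Σ=2b of 2 (117bpm 2/4) — PASS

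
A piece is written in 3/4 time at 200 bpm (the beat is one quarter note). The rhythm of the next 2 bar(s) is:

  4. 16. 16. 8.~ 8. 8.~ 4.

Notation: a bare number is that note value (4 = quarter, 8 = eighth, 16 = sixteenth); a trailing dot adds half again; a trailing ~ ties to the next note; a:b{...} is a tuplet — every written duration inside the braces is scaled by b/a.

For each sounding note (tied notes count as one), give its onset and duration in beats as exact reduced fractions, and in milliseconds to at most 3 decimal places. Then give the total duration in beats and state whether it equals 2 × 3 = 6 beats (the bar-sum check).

1) 0.0ms=0b +450.0ms=3/2b
2) 450.0ms=3/2b +112.5ms=3/8b
3) 562.5ms=15/8b +112.5ms=3/8b
4) 675.0ms=9/4b +450.0ms=3/2b
5) 1125.0ms=15/4b +675.0ms=9/4b
Σ=6b of 6 (200bpm 3/4) — PASS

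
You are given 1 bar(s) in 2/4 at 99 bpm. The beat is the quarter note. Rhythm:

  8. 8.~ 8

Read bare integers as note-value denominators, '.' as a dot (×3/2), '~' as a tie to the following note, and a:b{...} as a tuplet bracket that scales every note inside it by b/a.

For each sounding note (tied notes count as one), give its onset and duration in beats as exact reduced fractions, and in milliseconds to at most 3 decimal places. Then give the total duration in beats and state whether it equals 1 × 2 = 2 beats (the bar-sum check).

1) 0.0ms=0b +454.545ms=3/4b
2) 454.545ms=3/4b +757.576ms=5/4b
Σ=2b of 2 (99bpm 2/4) — PASS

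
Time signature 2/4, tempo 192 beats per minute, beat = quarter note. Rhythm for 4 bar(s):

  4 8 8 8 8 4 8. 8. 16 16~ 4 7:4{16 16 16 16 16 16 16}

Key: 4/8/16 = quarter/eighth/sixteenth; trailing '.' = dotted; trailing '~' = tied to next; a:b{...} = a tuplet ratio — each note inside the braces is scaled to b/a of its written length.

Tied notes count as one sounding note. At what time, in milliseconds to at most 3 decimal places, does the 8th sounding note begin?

note 8 onset = 19/4b = 1484.375ms

1. 0.0ms @ 0 + 312.5ms (1)
2. 312.5ms @ 1 + 156.25ms (1/2)
3. 468.75ms @ 3/2 + 156.25ms (1/2)
4. 625.0ms @ 2 + 156.25ms (1/2)
5. 781.25ms @ 5/2 + 156.25ms (1/2)
6. 937.5ms @ 3 + 312.5ms (1)
7. 1250.0ms @ 4 + 234.375ms (3/4)
8. 1484.375ms @ 19/4 + 234.375ms (3/4)
9. 1718.75ms @ 11/2 + 78.125ms (1/4)
10. 1796.875ms @ 23/4 + 390.625ms (5/4)
11. 2187.5ms @ 7 + 44.643ms (1/7)
12. 2232.143ms @ 50/7 + 44.643ms (1/7)
13. 2276.786ms @ 51/7 + 44.643ms (1/7)
14. 2321.429ms @ 52/7 + 44.643ms (1/7)
15. 2366.071ms @ 53/7 + 44.643ms (1/7)
16. 2410.714ms @ 54/7 + 44.643ms (1/7)
17. 2455.357ms @ 55/7 + 44.643ms (1/7)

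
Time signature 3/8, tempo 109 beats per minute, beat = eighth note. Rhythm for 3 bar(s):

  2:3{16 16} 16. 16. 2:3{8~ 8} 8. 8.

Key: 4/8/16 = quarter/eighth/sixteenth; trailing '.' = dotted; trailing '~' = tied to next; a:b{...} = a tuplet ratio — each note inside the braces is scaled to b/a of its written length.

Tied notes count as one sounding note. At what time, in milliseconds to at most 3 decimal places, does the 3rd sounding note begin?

1. 0.0ms @ 0 + 412.844ms (3/4)
2. 412.844ms @ 3/4 + 412.844ms (3/4)
3. 825.688ms @ 3/2 + 412.844ms (3/4)
4. 1238.532ms @ 9/4 + 412.844ms (3/4)
5. 1651.376ms @ 3 + 1651.376ms (3)
6. 3302.752ms @ 6 + 825.688ms (3/2)
7. 4128.44ms @ 15/2 + 825.688ms (3/2)

note 3 onset = 3/2b = 825.688ms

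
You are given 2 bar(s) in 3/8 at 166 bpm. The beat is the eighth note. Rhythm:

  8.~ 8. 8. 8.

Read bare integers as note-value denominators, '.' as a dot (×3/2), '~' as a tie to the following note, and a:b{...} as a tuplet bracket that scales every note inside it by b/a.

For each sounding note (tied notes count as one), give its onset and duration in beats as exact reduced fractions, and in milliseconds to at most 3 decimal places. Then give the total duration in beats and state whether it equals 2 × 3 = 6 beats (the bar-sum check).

1) 0.0ms=0b +1084.337ms=3b
2) 1084.337ms=3b +542.169ms=3/2b
3) 1626.506ms=9/2b +542.169ms=3/2b
Σ=6b of 6 (166bpm 3/8) — PASS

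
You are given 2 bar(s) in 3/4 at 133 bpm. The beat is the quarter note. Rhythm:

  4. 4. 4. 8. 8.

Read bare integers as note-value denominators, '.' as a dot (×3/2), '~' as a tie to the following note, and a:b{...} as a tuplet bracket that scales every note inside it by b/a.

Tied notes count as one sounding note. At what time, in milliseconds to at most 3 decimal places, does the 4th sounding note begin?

1. 0.0ms @ 0 + 676.692ms (3/2)
2. 676.692ms @ 3/2 + 676.692ms (3/2)
3. 1353.383ms @ 3 + 676.692ms (3/2)
4. 2030.075ms @ 9/2 + 338.346ms (3/4)
5. 2368.421ms @ 21/4 + 338.346ms (3/4)

note 4 onset = 9/2b = 2030.075ms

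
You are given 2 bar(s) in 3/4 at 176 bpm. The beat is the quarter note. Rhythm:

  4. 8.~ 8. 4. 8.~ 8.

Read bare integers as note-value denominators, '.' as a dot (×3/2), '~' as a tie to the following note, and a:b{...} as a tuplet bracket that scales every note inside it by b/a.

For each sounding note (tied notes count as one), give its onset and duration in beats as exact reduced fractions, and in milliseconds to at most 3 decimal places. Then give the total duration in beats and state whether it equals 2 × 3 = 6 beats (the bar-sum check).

1) 0.0ms=0b +511.364ms=3/2b
2) 511.364ms=3/2b +511.364ms=3/2b
3) 1022.727ms=3b +511.364ms=3/2b
4) 1534.091ms=9/2b +511.364ms=3/2b
Σ=6b of 6 (176bpm 3/4) — PASS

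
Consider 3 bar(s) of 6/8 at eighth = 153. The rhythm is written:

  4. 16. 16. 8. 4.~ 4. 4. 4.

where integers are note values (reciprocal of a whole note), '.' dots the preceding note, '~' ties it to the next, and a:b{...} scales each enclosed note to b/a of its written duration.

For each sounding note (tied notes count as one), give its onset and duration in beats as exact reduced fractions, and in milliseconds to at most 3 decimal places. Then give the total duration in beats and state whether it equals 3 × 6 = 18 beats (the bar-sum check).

1) 0.0ms=0b +1176.471ms=3b
2) 1176.471ms=3b +294.118ms=3/4b
3) 1470.588ms=15/4b +294.118ms=3/4b
4) 1764.706ms=9/2b +588.235ms=3/2b
5) 2352.941ms=6b +2352.941ms=6b
6) 4705.882ms=12b +1176.471ms=3b
7) 5882.353ms=15b +1176.471ms=3b
Σ=18b of 18 (153bpm 6/8) — PASS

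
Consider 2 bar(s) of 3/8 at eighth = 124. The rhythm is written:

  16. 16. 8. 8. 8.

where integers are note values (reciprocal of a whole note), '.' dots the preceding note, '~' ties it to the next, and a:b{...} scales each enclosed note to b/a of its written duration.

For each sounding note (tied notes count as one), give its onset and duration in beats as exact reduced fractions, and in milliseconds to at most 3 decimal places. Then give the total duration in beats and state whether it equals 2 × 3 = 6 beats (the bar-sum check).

1) 0.0ms=0b +362.903ms=3/4b
2) 362.903ms=3/4b +362.903ms=3/4b
3) 725.806ms=3/2b +725.806ms=3/2b
4) 1451.613ms=3b +725.806ms=3/2b
5) 2177.419ms=9/2b +725.806ms=3/2b
Σ=6b of 6 (124bpm 3/8) — PASS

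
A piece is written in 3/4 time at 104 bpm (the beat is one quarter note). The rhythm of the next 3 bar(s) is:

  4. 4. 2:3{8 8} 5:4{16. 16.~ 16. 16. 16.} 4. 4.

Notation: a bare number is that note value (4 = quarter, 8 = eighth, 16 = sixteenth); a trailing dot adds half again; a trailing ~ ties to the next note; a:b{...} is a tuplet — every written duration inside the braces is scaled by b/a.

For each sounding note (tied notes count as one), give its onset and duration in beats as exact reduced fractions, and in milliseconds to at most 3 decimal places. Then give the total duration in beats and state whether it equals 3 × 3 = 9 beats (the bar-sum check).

1) 0.0ms=0b +865.385ms=3/2b
2) 865.385ms=3/2b +865.385ms=3/2b
3) 1730.769ms=3b +432.692ms=3/4b
4) 2163.462ms=15/4b +432.692ms=3/4b
5) 2596.154ms=9/2b +173.077ms=3/10b
6) 2769.231ms=24/5b +346.154ms=3/5b
7) 3115.385ms=27/5b +173.077ms=3/10b
8) 3288.462ms=57/10b +173.077ms=3/10b
9) 3461.538ms=6b +865.385ms=3/2b
10) 4326.923ms=15/2b +865.385ms=3/2b
Σ=9b of 9 (104bpm 3/4) — PASS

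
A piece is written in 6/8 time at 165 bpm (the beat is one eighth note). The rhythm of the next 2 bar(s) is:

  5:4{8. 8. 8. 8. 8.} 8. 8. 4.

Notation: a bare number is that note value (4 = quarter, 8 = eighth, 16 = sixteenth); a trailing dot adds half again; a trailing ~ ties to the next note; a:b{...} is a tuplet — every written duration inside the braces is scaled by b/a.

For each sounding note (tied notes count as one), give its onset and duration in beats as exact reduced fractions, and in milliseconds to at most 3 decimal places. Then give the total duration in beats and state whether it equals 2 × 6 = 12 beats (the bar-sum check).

1) 0.0ms=0b +436.364ms=6/5b
2) 436.364ms=6/5b +436.364ms=6/5b
3) 872.727ms=12/5b +436.364ms=6/5b
4) 1309.091ms=18/5b +436.364ms=6/5b
5) 1745.455ms=24/5b +436.364ms=6/5b
6) 2181.818ms=6b +545.455ms=3/2b
7) 2727.273ms=15/2b +545.455ms=3/2b
8) 3272.727ms=9b +1090.909ms=3b
Σ=12b of 12 (165bpm 6/8) — PASS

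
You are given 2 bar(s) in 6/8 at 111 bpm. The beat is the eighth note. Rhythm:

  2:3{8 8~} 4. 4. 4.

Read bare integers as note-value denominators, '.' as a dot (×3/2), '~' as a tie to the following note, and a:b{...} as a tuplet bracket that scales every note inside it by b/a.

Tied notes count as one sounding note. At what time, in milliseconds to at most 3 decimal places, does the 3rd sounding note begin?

1. 0.0ms @ 0 + 810.811ms (3/2)
2. 810.811ms @ 3/2 + 2432.432ms (9/2)
3. 3243.243ms @ 6 + 1621.622ms (3)
4. 4864.865ms @ 9 + 1621.622ms (3)

note 3 onset = 6b = 3243.243ms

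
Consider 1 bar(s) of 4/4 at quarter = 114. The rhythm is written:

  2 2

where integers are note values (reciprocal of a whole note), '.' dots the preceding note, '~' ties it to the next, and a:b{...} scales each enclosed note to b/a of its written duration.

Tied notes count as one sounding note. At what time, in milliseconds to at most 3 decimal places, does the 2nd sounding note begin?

1. 0.0ms @ 0 + 1052.632ms (2)
2. 1052.632ms @ 2 + 1052.632ms (2)

note 2 onset = 2b = 1052.632ms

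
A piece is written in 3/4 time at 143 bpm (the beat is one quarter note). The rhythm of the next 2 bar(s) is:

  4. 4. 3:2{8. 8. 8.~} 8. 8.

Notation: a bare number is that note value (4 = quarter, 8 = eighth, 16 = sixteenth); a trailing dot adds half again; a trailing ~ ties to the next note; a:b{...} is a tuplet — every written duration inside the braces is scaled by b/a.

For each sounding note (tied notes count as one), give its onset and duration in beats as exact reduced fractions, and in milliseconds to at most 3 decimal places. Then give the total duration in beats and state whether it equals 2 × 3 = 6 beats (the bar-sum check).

1) 0.0ms=0b +629.371ms=3/2b
2) 629.371ms=3/2b +629.371ms=3/2b
3) 1258.741ms=3b +209.79ms=1/2b
4) 1468.531ms=7/2b +209.79ms=1/2b
5) 1678.322ms=4b +524.476ms=5/4b
6) 2202.797ms=21/4b +314.685ms=3/4b
Σ=6b of 6 (143bpm 3/4) — PASS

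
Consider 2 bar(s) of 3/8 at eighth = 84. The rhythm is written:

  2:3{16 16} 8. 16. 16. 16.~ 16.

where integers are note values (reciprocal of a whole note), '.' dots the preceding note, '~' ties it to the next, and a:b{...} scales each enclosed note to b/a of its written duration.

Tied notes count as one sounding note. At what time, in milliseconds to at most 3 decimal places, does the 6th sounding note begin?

note 6 onset = 9/2b = 3214.286ms

1. 0.0ms @ 0 + 535.714ms (3/4)
2. 535.714ms @ 3/4 + 535.714ms (3/4)
3. 1071.429ms @ 3/2 + 1071.429ms (3/2)
4. 2142.857ms @ 3 + 535.714ms (3/4)
5. 2678.571ms @ 15/4 + 535.714ms (3/4)
6. 3214.286ms @ 9/2 + 1071.429ms (3/2)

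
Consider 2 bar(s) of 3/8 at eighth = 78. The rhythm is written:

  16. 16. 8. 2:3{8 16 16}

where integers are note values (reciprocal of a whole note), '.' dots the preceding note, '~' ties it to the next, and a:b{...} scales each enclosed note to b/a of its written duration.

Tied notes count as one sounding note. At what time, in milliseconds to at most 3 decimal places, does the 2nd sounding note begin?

note 2 onset = 3/4b = 576.923ms

1. 0.0ms @ 0 + 576.923ms (3/4)
2. 576.923ms @ 3/4 + 576.923ms (3/4)
3. 1153.846ms @ 3/2 + 1153.846ms (3/2)
4. 2307.692ms @ 3 + 1153.846ms (3/2)
5. 3461.538ms @ 9/2 + 576.923ms (3/4)
6. 4038.462ms @ 21/4 + 576.923ms (3/4)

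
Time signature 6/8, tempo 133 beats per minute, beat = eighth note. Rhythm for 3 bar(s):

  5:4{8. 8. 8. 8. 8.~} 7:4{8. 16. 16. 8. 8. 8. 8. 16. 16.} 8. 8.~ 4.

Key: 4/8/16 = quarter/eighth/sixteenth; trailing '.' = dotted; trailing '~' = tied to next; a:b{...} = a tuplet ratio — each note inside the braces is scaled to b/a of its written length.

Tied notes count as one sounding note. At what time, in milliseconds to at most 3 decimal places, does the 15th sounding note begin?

1. 0.0ms @ 0 + 541.353ms (6/5)
2. 541.353ms @ 6/5 + 541.353ms (6/5)
3. 1082.707ms @ 12/5 + 541.353ms (6/5)
4. 1624.06ms @ 18/5 + 541.353ms (6/5)
5. 2165.414ms @ 24/5 + 928.034ms (72/35)
6. 3093.448ms @ 48/7 + 193.34ms (3/7)
7. 3286.788ms @ 51/7 + 193.34ms (3/7)
8. 3480.129ms @ 54/7 + 386.681ms (6/7)
9. 3866.81ms @ 60/7 + 386.681ms (6/7)
10. 4253.491ms @ 66/7 + 386.681ms (6/7)
11. 4640.172ms @ 72/7 + 386.681ms (6/7)
12. 5026.853ms @ 78/7 + 193.34ms (3/7)
13. 5220.193ms @ 81/7 + 193.34ms (3/7)
14. 5413.534ms @ 12 + 676.692ms (3/2)
15. 6090.226ms @ 27/2 + 2030.075ms (9/2)

note 15 onset = 27/2b = 6090.226ms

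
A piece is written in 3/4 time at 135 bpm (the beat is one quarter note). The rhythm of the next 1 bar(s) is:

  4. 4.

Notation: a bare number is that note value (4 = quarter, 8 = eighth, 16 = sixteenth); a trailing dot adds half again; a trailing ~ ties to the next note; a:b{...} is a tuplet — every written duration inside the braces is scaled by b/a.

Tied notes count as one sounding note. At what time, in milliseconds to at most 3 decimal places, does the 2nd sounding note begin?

note 2 onset = 3/2b = 666.667ms

1. 0.0ms @ 0 + 666.667ms (3/2)
2. 666.667ms @ 3/2 + 666.667ms (3/2)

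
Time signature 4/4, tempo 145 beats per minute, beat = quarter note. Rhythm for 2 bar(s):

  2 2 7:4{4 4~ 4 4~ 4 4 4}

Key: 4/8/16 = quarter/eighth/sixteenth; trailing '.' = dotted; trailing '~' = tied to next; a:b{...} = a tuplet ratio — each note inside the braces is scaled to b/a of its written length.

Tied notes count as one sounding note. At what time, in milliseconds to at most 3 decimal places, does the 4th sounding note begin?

1. 0.0ms @ 0 + 827.586ms (2)
2. 827.586ms @ 2 + 827.586ms (2)
3. 1655.172ms @ 4 + 236.453ms (4/7)
4. 1891.626ms @ 32/7 + 472.906ms (8/7)
5. 2364.532ms @ 40/7 + 472.906ms (8/7)
6. 2837.438ms @ 48/7 + 236.453ms (4/7)
7. 3073.892ms @ 52/7 + 236.453ms (4/7)

note 4 onset = 32/7b = 1891.626ms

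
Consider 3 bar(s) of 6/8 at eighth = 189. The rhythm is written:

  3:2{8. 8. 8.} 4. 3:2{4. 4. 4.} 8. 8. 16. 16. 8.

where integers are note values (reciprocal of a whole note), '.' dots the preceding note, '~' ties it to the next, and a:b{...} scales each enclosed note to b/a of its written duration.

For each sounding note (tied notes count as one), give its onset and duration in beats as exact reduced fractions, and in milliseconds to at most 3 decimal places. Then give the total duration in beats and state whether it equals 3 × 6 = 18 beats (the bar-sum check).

1) 0.0ms=0b +317.46ms=1b
2) 317.46ms=1b +317.46ms=1b
3) 634.921ms=2b +317.46ms=1b
4) 952.381ms=3b +952.381ms=3b
5) 1904.762ms=6b +634.921ms=2b
6) 2539.683ms=8b +634.921ms=2b
7) 3174.603ms=10b +634.921ms=2b
8) 3809.524ms=12b +476.19ms=3/2b
9) 4285.714ms=27/2b +476.19ms=3/2b
10) 4761.905ms=15b +238.095ms=3/4b
11) 5000.0ms=63/4b +238.095ms=3/4b
12) 5238.095ms=33/2b +476.19ms=3/2b
Σ=18b of 18 (189bpm 6/8) — PASS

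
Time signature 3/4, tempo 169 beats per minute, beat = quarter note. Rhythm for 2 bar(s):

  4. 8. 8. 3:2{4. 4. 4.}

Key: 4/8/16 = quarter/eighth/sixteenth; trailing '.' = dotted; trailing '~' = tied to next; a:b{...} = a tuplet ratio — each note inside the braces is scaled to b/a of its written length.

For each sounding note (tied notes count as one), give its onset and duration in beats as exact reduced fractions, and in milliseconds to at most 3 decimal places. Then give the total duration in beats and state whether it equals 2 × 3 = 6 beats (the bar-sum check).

1) 0.0ms=0b +532.544ms=3/2b
2) 532.544ms=3/2b +266.272ms=3/4b
3) 798.817ms=9/4b +266.272ms=3/4b
4) 1065.089ms=3b +355.03ms=1b
5) 1420.118ms=4b +355.03ms=1b
6) 1775.148ms=5b +355.03ms=1b
Σ=6b of 6 (169bpm 3/4) — PASS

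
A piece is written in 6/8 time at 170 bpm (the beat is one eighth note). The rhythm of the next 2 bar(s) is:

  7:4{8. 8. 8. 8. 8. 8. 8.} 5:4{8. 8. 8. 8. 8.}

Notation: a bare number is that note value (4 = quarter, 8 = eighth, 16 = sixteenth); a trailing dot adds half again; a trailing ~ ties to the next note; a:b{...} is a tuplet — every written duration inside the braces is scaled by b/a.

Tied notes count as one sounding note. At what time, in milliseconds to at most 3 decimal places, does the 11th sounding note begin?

1. 0.0ms @ 0 + 302.521ms (6/7)
2. 302.521ms @ 6/7 + 302.521ms (6/7)
3. 605.042ms @ 12/7 + 302.521ms (6/7)
4. 907.563ms @ 18/7 + 302.521ms (6/7)
5. 1210.084ms @ 24/7 + 302.521ms (6/7)
6. 1512.605ms @ 30/7 + 302.521ms (6/7)
7. 1815.126ms @ 36/7 + 302.521ms (6/7)
8. 2117.647ms @ 6 + 423.529ms (6/5)
9. 2541.176ms @ 36/5 + 423.529ms (6/5)
10. 2964.706ms @ 42/5 + 423.529ms (6/5)
11. 3388.235ms @ 48/5 + 423.529ms (6/5)
12. 3811.765ms @ 54/5 + 423.529ms (6/5)

note 11 onset = 48/5b = 3388.235ms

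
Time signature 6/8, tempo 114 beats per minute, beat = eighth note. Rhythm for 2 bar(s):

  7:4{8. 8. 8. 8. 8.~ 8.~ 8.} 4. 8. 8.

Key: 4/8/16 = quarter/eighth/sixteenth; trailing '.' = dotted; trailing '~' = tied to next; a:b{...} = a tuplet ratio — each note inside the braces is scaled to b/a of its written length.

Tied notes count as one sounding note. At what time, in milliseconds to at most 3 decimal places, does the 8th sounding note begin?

note 8 onset = 21/2b = 5526.316ms

1. 0.0ms @ 0 + 451.128ms (6/7)
2. 451.128ms @ 6/7 + 451.128ms (6/7)
3. 902.256ms @ 12/7 + 451.128ms (6/7)
4. 1353.383ms @ 18/7 + 451.128ms (6/7)
5. 1804.511ms @ 24/7 + 1353.383ms (18/7)
6. 3157.895ms @ 6 + 1578.947ms (3)
7. 4736.842ms @ 9 + 789.474ms (3/2)
8. 5526.316ms @ 21/2 + 789.474ms (3/2)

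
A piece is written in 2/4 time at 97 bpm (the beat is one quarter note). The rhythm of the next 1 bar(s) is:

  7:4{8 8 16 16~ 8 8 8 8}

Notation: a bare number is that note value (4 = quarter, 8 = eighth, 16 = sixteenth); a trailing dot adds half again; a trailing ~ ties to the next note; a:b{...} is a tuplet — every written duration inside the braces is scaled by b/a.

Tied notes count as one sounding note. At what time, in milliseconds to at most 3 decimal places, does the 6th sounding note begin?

1. 0.0ms @ 0 + 176.73ms (2/7)
2. 176.73ms @ 2/7 + 176.73ms (2/7)
3. 353.461ms @ 4/7 + 88.365ms (1/7)
4. 441.826ms @ 5/7 + 265.096ms (3/7)
5. 706.922ms @ 8/7 + 176.73ms (2/7)
6. 883.652ms @ 10/7 + 176.73ms (2/7)
7. 1060.383ms @ 12/7 + 176.73ms (2/7)

note 6 onset = 10/7b = 883.652ms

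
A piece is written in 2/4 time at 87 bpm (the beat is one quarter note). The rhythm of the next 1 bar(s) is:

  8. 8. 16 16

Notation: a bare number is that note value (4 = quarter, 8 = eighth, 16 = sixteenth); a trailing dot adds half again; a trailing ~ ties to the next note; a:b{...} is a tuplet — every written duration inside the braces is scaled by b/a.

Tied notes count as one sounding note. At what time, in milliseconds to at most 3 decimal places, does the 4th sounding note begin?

note 4 onset = 7/4b = 1206.897ms

1. 0.0ms @ 0 + 517.241ms (3/4)
2. 517.241ms @ 3/4 + 517.241ms (3/4)
3. 1034.483ms @ 3/2 + 172.414ms (1/4)
4. 1206.897ms @ 7/4 + 172.414ms (1/4)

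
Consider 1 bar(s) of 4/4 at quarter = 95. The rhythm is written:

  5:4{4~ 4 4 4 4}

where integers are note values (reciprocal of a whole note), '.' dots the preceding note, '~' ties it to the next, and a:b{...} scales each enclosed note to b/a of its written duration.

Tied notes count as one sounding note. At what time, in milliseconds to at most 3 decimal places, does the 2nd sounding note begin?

note 2 onset = 8/5b = 1010.526ms

1. 0.0ms @ 0 + 1010.526ms (8/5)
2. 1010.526ms @ 8/5 + 505.263ms (4/5)
3. 1515.789ms @ 12/5 + 505.263ms (4/5)
4. 2021.053ms @ 16/5 + 505.263ms (4/5)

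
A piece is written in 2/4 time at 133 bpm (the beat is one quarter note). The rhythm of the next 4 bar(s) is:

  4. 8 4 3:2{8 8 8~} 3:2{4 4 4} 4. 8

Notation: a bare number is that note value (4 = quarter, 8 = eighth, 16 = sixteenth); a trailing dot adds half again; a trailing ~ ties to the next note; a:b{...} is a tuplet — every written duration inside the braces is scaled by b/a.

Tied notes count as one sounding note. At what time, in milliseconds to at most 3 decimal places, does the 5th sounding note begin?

1. 0.0ms @ 0 + 676.692ms (3/2)
2. 676.692ms @ 3/2 + 225.564ms (1/2)
3. 902.256ms @ 2 + 451.128ms (1)
4. 1353.383ms @ 3 + 150.376ms (1/3)
5. 1503.759ms @ 10/3 + 150.376ms (1/3)
6. 1654.135ms @ 11/3 + 451.128ms (1)
7. 2105.263ms @ 14/3 + 300.752ms (2/3)
8. 2406.015ms @ 16/3 + 300.752ms (2/3)
9. 2706.767ms @ 6 + 676.692ms (3/2)
10. 3383.459ms @ 15/2 + 225.564ms (1/2)

note 5 onset = 10/3b = 1503.759ms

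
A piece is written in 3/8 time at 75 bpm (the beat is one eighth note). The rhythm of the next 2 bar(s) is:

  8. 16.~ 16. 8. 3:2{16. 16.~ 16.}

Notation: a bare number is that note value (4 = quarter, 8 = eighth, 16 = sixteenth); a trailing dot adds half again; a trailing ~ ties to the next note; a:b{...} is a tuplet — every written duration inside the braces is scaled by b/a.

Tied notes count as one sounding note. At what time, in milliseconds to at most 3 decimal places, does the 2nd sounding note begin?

note 2 onset = 3/2b = 1200.0ms

1. 0.0ms @ 0 + 1200.0ms (3/2)
2. 1200.0ms @ 3/2 + 1200.0ms (3/2)
3. 2400.0ms @ 3 + 1200.0ms (3/2)
4. 3600.0ms @ 9/2 + 400.0ms (1/2)
5. 4000.0ms @ 5 + 800.0ms (1)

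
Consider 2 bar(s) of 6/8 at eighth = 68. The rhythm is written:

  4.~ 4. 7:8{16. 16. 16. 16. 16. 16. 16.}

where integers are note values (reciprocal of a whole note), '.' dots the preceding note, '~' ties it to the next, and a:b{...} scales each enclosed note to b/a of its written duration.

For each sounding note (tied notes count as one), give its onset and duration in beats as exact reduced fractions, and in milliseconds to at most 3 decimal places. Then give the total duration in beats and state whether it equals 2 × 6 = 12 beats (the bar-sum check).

1) 0.0ms=0b +5294.118ms=6b
2) 5294.118ms=6b +756.303ms=6/7b
3) 6050.42ms=48/7b +756.303ms=6/7b
4) 6806.723ms=54/7b +756.303ms=6/7b
5) 7563.025ms=60/7b +756.303ms=6/7b
6) 8319.328ms=66/7b +756.303ms=6/7b
7) 9075.63ms=72/7b +756.303ms=6/7b
8) 9831.933ms=78/7b +756.303ms=6/7b
Σ=12b of 12 (68bpm 6/8) — PASS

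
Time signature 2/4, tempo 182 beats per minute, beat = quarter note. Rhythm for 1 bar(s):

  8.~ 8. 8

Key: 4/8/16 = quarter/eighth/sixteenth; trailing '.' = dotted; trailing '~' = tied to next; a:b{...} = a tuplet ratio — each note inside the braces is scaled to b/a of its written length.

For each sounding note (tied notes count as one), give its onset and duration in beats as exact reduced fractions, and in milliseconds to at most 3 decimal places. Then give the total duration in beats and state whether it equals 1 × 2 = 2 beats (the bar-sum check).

1) 0.0ms=0b +494.505ms=3/2b
2) 494.505ms=3/2b +164.835ms=1/2b
Σ=2b of 2 (182bpm 2/4) — PASS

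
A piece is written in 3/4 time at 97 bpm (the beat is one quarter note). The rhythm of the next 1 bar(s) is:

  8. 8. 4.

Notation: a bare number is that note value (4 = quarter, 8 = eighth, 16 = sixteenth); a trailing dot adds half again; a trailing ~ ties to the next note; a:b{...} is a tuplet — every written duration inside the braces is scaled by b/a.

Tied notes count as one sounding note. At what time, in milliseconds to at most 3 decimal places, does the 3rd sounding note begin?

note 3 onset = 3/2b = 927.835ms

1. 0.0ms @ 0 + 463.918ms (3/4)
2. 463.918ms @ 3/4 + 463.918ms (3/4)
3. 927.835ms @ 3/2 + 927.835ms (3/2)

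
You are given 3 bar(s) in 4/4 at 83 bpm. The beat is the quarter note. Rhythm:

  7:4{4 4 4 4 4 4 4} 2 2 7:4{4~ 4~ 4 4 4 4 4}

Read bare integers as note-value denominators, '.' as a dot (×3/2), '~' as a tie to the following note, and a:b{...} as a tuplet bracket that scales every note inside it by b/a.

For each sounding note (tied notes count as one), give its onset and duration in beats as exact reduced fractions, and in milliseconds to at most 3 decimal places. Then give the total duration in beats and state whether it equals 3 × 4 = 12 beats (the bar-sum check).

1) 0.0ms=0b +413.081ms=4/7b
2) 413.081ms=4/7b +413.081ms=4/7b
3) 826.162ms=8/7b +413.081ms=4/7b
4) 1239.243ms=12/7b +413.081ms=4/7b
5) 1652.324ms=16/7b +413.081ms=4/7b
6) 2065.404ms=20/7b +413.081ms=4/7b
7) 2478.485ms=24/7b +413.081ms=4/7b
8) 2891.566ms=4b +1445.783ms=2b
9) 4337.349ms=6b +1445.783ms=2b
10) 5783.133ms=8b +1239.243ms=12/7b
11) 7022.375ms=68/7b +413.081ms=4/7b
12) 7435.456ms=72/7b +413.081ms=4/7b
13) 7848.537ms=76/7b +413.081ms=4/7b
14) 8261.618ms=80/7b +413.081ms=4/7b
Σ=12b of 12 (83bpm 4/4) — PASS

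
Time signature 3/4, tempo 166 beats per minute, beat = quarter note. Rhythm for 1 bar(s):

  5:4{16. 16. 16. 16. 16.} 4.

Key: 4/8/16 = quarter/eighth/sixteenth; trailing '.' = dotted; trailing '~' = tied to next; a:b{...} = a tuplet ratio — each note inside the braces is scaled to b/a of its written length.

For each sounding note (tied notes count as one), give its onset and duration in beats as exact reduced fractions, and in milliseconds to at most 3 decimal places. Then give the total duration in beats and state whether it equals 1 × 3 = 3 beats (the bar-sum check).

1) 0.0ms=0b +108.434ms=3/10b
2) 108.434ms=3/10b +108.434ms=3/10b
3) 216.867ms=3/5b +108.434ms=3/10b
4) 325.301ms=9/10b +108.434ms=3/10b
5) 433.735ms=6/5b +108.434ms=3/10b
6) 542.169ms=3/2b +542.169ms=3/2b
Σ=3b of 3 (166bpm 3/4) — PASS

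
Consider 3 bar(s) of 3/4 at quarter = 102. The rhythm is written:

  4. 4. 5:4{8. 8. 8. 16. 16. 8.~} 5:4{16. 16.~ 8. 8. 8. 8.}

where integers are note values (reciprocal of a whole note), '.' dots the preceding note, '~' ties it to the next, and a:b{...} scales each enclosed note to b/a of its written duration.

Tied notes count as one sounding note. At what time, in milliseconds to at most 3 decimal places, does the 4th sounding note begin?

1. 0.0ms @ 0 + 882.353ms (3/2)
2. 882.353ms @ 3/2 + 882.353ms (3/2)
3. 1764.706ms @ 3 + 352.941ms (3/5)
4. 2117.647ms @ 18/5 + 352.941ms (3/5)
5. 2470.588ms @ 21/5 + 352.941ms (3/5)
6. 2823.529ms @ 24/5 + 176.471ms (3/10)
7. 3000.0ms @ 51/10 + 176.471ms (3/10)
8. 3176.471ms @ 27/5 + 529.412ms (9/10)
9. 3705.882ms @ 63/10 + 529.412ms (9/10)
10. 4235.294ms @ 36/5 + 352.941ms (3/5)
11. 4588.235ms @ 39/5 + 352.941ms (3/5)
12. 4941.176ms @ 42/5 + 352.941ms (3/5)

note 4 onset = 18/5b = 2117.647ms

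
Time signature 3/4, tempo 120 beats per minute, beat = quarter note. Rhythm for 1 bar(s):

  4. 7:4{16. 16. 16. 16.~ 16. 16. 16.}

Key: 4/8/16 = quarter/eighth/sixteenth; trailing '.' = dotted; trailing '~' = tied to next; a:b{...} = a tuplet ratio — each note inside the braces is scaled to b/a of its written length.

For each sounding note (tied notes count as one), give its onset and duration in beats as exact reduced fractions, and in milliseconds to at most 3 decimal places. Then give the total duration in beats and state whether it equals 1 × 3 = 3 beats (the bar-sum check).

1) 0.0ms=0b +750.0ms=3/2b
2) 750.0ms=3/2b +107.143ms=3/14b
3) 857.143ms=12/7b +107.143ms=3/14b
4) 964.286ms=27/14b +107.143ms=3/14b
5) 1071.429ms=15/7b +214.286ms=3/7b
6) 1285.714ms=18/7b +107.143ms=3/14b
7) 1392.857ms=39/14b +107.143ms=3/14b
Σ=3b of 3 (120bpm 3/4) — PASS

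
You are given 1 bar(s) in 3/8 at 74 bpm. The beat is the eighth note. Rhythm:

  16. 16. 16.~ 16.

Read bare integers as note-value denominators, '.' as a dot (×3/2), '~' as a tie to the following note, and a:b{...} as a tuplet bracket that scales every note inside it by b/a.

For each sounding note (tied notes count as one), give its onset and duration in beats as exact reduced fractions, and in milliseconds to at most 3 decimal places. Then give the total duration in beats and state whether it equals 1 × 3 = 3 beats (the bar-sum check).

1) 0.0ms=0b +608.108ms=3/4b
2) 608.108ms=3/4b +608.108ms=3/4b
3) 1216.216ms=3/2b +1216.216ms=3/2b
Σ=3b of 3 (74bpm 3/8) — PASS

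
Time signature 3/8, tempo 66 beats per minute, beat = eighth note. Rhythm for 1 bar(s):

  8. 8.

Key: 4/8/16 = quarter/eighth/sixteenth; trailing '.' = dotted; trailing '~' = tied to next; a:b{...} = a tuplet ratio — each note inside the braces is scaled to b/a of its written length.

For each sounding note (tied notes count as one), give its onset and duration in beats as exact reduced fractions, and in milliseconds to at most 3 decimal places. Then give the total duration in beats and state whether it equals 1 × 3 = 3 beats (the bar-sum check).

1) 0.0ms=0b +1363.636ms=3/2b
2) 1363.636ms=3/2b +1363.636ms=3/2b
Σ=3b of 3 (66bpm 3/8) — PASS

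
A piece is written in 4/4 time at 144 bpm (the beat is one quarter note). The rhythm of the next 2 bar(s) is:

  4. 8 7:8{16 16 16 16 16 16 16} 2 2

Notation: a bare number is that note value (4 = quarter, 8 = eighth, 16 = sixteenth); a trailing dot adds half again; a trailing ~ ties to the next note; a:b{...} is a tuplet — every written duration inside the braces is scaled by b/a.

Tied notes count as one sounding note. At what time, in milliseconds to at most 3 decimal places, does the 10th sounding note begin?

1. 0.0ms @ 0 + 625.0ms (3/2)
2. 625.0ms @ 3/2 + 208.333ms (1/2)
3. 833.333ms @ 2 + 119.048ms (2/7)
4. 952.381ms @ 16/7 + 119.048ms (2/7)
5. 1071.429ms @ 18/7 + 119.048ms (2/7)
6. 1190.476ms @ 20/7 + 119.048ms (2/7)
7. 1309.524ms @ 22/7 + 119.048ms (2/7)
8. 1428.571ms @ 24/7 + 119.048ms (2/7)
9. 1547.619ms @ 26/7 + 119.048ms (2/7)
10. 1666.667ms @ 4 + 833.333ms (2)
11. 2500.0ms @ 6 + 833.333ms (2)

note 10 onset = 4b = 1666.667ms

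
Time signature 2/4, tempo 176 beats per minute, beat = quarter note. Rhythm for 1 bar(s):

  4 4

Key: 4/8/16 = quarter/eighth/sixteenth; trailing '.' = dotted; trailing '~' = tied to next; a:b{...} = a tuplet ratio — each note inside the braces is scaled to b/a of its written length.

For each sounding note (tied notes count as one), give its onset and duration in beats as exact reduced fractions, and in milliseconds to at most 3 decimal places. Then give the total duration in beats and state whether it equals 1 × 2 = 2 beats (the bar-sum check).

1) 0.0ms=0b +340.909ms=1b
2) 340.909ms=1b +340.909ms=1b
Σ=2b of 2 (176bpm 2/4) — PASS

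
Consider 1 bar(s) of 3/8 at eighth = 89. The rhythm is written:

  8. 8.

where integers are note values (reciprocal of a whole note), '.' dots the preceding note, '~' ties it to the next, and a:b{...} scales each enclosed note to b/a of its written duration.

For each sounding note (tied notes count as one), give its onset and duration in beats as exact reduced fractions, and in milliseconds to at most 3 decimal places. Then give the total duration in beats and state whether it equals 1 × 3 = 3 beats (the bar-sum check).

1) 0.0ms=0b +1011.236ms=3/2b
2) 1011.236ms=3/2b +1011.236ms=3/2b
Σ=3b of 3 (89bpm 3/8) — PASS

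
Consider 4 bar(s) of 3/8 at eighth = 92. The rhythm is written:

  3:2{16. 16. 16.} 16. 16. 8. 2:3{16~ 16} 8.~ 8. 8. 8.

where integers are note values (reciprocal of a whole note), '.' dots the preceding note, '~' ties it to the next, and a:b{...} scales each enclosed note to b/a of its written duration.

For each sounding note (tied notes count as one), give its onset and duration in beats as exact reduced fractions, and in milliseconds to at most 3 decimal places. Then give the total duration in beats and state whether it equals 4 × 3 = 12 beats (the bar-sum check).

1) 0.0ms=0b +326.087ms=1/2b
2) 326.087ms=1/2b +326.087ms=1/2b
3) 652.174ms=1b +326.087ms=1/2b
4) 978.261ms=3/2b +489.13ms=3/4b
5) 1467.391ms=9/4b +489.13ms=3/4b
6) 1956.522ms=3b +978.261ms=3/2b
7) 2934.783ms=9/2b +978.261ms=3/2b
8) 3913.043ms=6b +1956.522ms=3b
9) 5869.565ms=9b +978.261ms=3/2b
10) 6847.826ms=21/2b +978.261ms=3/2b
Σ=12b of 12 (92bpm 3/8) — PASS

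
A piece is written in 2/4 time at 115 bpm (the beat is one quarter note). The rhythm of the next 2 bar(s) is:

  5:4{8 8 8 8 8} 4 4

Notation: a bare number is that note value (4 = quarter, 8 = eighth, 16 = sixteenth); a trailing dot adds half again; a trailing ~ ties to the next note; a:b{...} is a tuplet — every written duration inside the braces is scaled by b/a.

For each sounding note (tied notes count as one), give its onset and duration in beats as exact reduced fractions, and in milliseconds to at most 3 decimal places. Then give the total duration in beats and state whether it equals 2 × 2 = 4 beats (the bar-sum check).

1) 0.0ms=0b +208.696ms=2/5b
2) 208.696ms=2/5b +208.696ms=2/5b
3) 417.391ms=4/5b +208.696ms=2/5b
4) 626.087ms=6/5b +208.696ms=2/5b
5) 834.783ms=8/5b +208.696ms=2/5b
6) 1043.478ms=2b +521.739ms=1b
7) 1565.217ms=3b +521.739ms=1b
Σ=4b of 4 (115bpm 2/4) — PASS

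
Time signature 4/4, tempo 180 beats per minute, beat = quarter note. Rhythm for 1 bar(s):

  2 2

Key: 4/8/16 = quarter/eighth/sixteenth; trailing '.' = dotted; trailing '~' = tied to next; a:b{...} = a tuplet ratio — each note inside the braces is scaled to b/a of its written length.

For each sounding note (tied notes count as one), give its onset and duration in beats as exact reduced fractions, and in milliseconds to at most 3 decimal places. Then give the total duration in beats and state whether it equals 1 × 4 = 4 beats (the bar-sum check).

1) 0.0ms=0b +666.667ms=2b
2) 666.667ms=2b +666.667ms=2b
Σ=4b of 4 (180bpm 4/4) — PASS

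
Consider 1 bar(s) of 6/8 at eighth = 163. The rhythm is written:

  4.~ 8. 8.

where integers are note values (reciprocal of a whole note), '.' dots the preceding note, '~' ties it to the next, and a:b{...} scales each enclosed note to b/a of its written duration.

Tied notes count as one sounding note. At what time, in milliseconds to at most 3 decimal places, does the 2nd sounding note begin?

note 2 onset = 9/2b = 1656.442ms

1. 0.0ms @ 0 + 1656.442ms (9/2)
2. 1656.442ms @ 9/2 + 552.147ms (3/2)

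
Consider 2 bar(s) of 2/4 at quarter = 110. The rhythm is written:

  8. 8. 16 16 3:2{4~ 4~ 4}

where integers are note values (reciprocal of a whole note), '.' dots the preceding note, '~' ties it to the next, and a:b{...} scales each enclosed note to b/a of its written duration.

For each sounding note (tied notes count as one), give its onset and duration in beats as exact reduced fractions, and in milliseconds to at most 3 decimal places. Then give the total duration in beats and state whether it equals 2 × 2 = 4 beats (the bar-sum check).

1) 0.0ms=0b +409.091ms=3/4b
2) 409.091ms=3/4b +409.091ms=3/4b
3) 818.182ms=3/2b +136.364ms=1/4b
4) 954.545ms=7/4b +136.364ms=1/4b
5) 1090.909ms=2b +1090.909ms=2b
Σ=4b of 4 (110bpm 2/4) — PASS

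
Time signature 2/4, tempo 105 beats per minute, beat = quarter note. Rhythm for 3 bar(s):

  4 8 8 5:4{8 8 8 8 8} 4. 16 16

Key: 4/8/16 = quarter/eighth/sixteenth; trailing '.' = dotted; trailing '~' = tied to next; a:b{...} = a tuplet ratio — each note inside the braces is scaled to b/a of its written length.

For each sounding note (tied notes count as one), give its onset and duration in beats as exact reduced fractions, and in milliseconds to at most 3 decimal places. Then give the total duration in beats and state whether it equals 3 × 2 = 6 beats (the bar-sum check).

1) 0.0ms=0b +571.429ms=1b
2) 571.429ms=1b +285.714ms=1/2b
3) 857.143ms=3/2b +285.714ms=1/2b
4) 1142.857ms=2b +228.571ms=2/5b
5) 1371.429ms=12/5b +228.571ms=2/5b
6) 1600.0ms=14/5b +228.571ms=2/5b
7) 1828.571ms=16/5b +228.571ms=2/5b
8) 2057.143ms=18/5b +228.571ms=2/5b
9) 2285.714ms=4b +857.143ms=3/2b
10) 3142.857ms=11/2b +142.857ms=1/4b
11) 3285.714ms=23/4b +142.857ms=1/4b
Σ=6b of 6 (105bpm 2/4) — PASS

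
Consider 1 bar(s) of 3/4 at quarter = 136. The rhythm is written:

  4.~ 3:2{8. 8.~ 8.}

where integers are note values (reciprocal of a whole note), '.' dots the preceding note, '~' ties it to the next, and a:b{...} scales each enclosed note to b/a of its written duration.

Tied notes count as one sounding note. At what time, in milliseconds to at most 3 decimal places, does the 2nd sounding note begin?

1. 0.0ms @ 0 + 882.353ms (2)
2. 882.353ms @ 2 + 441.176ms (1)

note 2 onset = 2b = 882.353ms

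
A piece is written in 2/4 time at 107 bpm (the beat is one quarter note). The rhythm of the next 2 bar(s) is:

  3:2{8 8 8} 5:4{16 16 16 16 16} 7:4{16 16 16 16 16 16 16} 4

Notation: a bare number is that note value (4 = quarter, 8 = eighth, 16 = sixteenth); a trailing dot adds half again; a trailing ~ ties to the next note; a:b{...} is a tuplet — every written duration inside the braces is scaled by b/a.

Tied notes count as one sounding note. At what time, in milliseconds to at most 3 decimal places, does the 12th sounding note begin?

1. 0.0ms @ 0 + 186.916ms (1/3)
2. 186.916ms @ 1/3 + 186.916ms (1/3)
3. 373.832ms @ 2/3 + 186.916ms (1/3)
4. 560.748ms @ 1 + 112.15ms (1/5)
5. 672.897ms @ 6/5 + 112.15ms (1/5)
6. 785.047ms @ 7/5 + 112.15ms (1/5)
7. 897.196ms @ 8/5 + 112.15ms (1/5)
8. 1009.346ms @ 9/5 + 112.15ms (1/5)
9. 1121.495ms @ 2 + 80.107ms (1/7)
10. 1201.602ms @ 15/7 + 80.107ms (1/7)
11. 1281.709ms @ 16/7 + 80.107ms (1/7)
12. 1361.816ms @ 17/7 + 80.107ms (1/7)
13. 1441.923ms @ 18/7 + 80.107ms (1/7)
14. 1522.029ms @ 19/7 + 80.107ms (1/7)
15. 1602.136ms @ 20/7 + 80.107ms (1/7)
16. 1682.243ms @ 3 + 560.748ms (1)

note 12 onset = 17/7b = 1361.816ms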